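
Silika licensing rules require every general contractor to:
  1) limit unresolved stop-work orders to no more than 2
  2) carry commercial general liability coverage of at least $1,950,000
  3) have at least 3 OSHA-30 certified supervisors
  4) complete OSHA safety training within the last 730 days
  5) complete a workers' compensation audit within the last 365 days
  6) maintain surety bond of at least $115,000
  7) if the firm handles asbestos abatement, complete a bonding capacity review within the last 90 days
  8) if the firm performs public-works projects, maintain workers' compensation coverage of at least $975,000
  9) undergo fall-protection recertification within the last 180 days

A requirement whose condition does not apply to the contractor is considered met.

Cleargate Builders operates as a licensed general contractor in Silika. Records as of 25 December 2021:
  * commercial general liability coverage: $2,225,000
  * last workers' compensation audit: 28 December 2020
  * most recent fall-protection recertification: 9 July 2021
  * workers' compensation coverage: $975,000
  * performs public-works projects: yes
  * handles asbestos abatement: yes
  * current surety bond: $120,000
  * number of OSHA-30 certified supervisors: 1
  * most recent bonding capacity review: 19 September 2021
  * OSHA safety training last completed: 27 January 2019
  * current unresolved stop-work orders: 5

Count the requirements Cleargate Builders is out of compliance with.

4

1. unresolved stop-work orders 5 > 2 → not met
2. commercial general liability coverage $2,225,000 ≥ $1,950,000 → met
3. OSHA-30 certified supervisors 1 < 3 → not met
4. OSHA safety training 1063 days ago vs limit 730 → not met
5. workers' compensation audit 362 days ago vs limit 365 → met
6. surety bond $120,000 ≥ $115,000 → met
7. condition 'handles asbestos abatement' holds; bonding capacity review 97 days ago vs limit 90 → not met
8. condition 'performs public-works projects' holds; workers' compensation coverage $975,000 ≥ $975,000 → met
9. fall-protection recertification 169 days ago vs limit 180 → met
Not met: 4 of 9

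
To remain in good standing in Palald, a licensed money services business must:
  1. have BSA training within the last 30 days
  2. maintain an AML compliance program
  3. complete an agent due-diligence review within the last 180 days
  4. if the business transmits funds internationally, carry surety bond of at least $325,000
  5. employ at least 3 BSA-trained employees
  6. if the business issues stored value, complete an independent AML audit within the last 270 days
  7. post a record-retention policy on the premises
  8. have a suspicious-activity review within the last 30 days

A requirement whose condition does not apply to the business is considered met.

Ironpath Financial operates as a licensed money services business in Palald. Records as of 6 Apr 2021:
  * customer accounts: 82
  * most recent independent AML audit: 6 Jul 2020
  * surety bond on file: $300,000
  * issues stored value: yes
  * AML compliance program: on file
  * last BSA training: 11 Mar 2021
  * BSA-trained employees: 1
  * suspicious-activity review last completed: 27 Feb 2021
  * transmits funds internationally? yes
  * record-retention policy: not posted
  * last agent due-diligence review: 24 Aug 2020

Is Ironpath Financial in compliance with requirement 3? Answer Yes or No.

3. agent due-diligence review 225 days ago vs limit 180 → not met

No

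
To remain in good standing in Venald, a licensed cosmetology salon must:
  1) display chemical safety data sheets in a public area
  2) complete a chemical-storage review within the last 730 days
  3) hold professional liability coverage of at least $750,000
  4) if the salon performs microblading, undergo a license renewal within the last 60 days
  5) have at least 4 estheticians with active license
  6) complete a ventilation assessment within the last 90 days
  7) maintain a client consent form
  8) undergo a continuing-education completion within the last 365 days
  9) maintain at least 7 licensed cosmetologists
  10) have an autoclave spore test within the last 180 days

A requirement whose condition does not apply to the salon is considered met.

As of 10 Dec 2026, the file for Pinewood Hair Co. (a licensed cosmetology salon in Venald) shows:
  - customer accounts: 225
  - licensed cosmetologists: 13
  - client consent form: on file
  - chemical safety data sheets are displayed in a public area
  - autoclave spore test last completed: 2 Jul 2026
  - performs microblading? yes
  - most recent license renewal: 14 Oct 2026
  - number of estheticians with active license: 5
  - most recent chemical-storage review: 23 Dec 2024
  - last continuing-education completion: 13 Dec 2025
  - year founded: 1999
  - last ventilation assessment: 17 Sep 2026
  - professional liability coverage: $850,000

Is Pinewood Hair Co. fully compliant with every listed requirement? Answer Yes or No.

Yes

1. chemical safety data sheets present → met
2. chemical-storage review 717 days ago vs limit 730 → met
3. professional liability coverage $850,000 ≥ $750,000 → met
4. condition 'performs microblading' holds; license renewal 57 days ago vs limit 60 → met
5. estheticians with active license 5 ≥ 4 → met
6. ventilation assessment 84 days ago vs limit 90 → met
7. client consent form present → met
8. continuing-education completion 362 days ago vs limit 365 → met
9. licensed cosmetologists 13 ≥ 7 → met
10. autoclave spore test 161 days ago vs limit 180 → met
All met.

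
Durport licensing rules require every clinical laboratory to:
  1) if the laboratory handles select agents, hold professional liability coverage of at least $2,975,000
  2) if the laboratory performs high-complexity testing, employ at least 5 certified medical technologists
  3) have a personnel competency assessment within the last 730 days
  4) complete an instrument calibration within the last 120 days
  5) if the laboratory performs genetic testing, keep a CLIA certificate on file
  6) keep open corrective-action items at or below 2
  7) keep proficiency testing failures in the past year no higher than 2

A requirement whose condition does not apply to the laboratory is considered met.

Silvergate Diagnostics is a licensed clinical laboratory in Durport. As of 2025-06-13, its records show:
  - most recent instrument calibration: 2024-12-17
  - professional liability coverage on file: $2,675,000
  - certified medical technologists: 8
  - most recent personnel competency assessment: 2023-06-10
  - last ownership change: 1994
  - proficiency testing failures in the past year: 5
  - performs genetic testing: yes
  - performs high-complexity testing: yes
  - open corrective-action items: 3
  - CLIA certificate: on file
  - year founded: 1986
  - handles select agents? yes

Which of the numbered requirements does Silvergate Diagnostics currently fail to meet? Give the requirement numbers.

1. condition 'handles select agents' holds; professional liability coverage $2,675,000 < $2,975,000 → not met
2. condition 'performs high-complexity testing' holds; certified medical technologists 8 ≥ 5 → met
3. personnel competency assessment 734 days ago vs limit 730 → not met
4. instrument calibration 178 days ago vs limit 120 → not met
5. condition 'performs genetic testing' holds; CLIA certificate present → met
6. open corrective-action items 3 > 2 → not met
7. proficiency testing failures in the past year 5 > 2 → not met
Not met: 1, 3, 4, 6, 7

1, 3, 4, 6, 7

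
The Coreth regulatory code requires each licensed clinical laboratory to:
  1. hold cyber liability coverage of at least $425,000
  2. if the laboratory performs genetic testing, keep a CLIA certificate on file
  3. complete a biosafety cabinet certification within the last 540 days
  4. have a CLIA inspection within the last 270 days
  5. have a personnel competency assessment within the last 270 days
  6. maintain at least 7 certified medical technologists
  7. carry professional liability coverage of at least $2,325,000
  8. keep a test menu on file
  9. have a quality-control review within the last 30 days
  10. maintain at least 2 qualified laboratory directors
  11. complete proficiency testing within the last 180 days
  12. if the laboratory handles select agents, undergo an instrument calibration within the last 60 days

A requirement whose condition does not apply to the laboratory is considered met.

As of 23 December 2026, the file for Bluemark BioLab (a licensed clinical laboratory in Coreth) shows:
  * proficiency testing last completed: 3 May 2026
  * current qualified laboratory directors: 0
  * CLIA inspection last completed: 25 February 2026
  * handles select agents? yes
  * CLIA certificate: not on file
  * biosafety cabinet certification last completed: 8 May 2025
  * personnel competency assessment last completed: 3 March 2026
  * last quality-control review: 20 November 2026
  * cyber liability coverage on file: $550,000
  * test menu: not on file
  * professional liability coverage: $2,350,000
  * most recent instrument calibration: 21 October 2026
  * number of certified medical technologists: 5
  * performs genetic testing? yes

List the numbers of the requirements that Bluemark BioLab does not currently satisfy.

2, 3, 4, 5, 6, 8, 9, 10, 11, 12

1. cyber liability coverage $550,000 ≥ $425,000 → met
2. condition 'performs genetic testing' holds; CLIA certificate absent → not met
3. biosafety cabinet certification 594 days ago vs limit 540 → not met
4. CLIA inspection 301 days ago vs limit 270 → not met
5. personnel competency assessment 295 days ago vs limit 270 → not met
6. certified medical technologists 5 < 7 → not met
7. professional liability coverage $2,350,000 ≥ $2,325,000 → met
8. test menu absent → not met
9. quality-control review 33 days ago vs limit 30 → not met
10. qualified laboratory directors 0 < 2 → not met
11. proficiency testing 234 days ago vs limit 180 → not met
12. condition 'handles select agents' holds; instrument calibration 63 days ago vs limit 60 → not met
Not met: 2, 3, 4, 5, 6, 8, 9, 10, 11, 12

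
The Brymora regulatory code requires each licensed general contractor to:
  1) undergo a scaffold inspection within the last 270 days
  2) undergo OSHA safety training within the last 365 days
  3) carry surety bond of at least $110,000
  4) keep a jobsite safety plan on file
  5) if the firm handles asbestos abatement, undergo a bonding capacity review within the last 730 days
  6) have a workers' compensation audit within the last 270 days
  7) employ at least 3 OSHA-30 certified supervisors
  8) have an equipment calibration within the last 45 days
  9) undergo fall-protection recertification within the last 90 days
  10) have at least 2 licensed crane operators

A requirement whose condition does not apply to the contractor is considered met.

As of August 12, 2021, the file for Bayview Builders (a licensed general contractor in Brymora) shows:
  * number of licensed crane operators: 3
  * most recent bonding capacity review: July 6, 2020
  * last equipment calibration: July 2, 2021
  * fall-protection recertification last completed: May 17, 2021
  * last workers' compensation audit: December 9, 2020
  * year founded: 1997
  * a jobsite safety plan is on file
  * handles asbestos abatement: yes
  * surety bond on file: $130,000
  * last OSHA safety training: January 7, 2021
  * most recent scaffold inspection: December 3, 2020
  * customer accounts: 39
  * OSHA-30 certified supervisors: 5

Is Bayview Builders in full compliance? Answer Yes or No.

Yes

1. scaffold inspection 252 days ago vs limit 270 → met
2. OSHA safety training 217 days ago vs limit 365 → met
3. surety bond $130,000 ≥ $110,000 → met
4. jobsite safety plan present → met
5. condition 'handles asbestos abatement' holds; bonding capacity review 402 days ago vs limit 730 → met
6. workers' compensation audit 246 days ago vs limit 270 → met
7. OSHA-30 certified supervisors 5 ≥ 3 → met
8. equipment calibration 41 days ago vs limit 45 → met
9. fall-protection recertification 87 days ago vs limit 90 → met
10. licensed crane operators 3 ≥ 2 → met
All met.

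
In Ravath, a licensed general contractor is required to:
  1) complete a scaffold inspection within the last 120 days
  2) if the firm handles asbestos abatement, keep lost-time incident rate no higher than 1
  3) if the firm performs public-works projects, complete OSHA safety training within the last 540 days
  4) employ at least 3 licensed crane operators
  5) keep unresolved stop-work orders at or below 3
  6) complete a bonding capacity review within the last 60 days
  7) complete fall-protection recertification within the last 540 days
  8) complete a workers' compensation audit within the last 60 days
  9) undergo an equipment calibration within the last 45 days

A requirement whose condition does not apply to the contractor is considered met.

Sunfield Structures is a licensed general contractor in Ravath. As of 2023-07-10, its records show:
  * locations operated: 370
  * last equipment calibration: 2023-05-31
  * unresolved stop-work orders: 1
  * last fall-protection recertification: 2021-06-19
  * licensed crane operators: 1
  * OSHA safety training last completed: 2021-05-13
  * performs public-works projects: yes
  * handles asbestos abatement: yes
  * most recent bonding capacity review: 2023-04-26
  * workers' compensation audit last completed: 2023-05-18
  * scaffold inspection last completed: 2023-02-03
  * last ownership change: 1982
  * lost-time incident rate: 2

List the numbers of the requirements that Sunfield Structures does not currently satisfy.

1, 2, 3, 4, 6, 7

1. scaffold inspection 157 days ago vs limit 120 → not met
2. condition 'handles asbestos abatement' holds; lost-time incident rate 2 > 1 → not met
3. condition 'performs public-works projects' holds; OSHA safety training 788 days ago vs limit 540 → not met
4. licensed crane operators 1 < 3 → not met
5. unresolved stop-work orders 1 ≤ 3 → met
6. bonding capacity review 75 days ago vs limit 60 → not met
7. fall-protection recertification 751 days ago vs limit 540 → not met
8. workers' compensation audit 53 days ago vs limit 60 → met
9. equipment calibration 40 days ago vs limit 45 → met
Not met: 1, 2, 3, 4, 6, 7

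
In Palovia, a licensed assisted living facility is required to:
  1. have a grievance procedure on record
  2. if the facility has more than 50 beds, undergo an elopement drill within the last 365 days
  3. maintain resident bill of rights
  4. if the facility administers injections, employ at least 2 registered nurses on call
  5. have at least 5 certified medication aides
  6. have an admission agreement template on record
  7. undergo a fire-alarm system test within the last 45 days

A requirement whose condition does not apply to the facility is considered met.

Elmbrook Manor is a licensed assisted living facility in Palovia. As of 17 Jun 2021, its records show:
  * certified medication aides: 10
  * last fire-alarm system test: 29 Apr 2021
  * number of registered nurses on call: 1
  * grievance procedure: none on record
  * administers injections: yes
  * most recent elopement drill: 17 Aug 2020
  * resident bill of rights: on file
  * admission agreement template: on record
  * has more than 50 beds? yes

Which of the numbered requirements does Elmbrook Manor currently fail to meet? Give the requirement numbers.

1. grievance procedure absent → not met
2. condition 'has more than 50 beds' holds; elopement drill 304 days ago vs limit 365 → met
3. resident bill of rights present → met
4. condition 'administers injections' holds; registered nurses on call 1 < 2 → not met
5. certified medication aides 10 ≥ 5 → met
6. admission agreement template present → met
7. fire-alarm system test 49 days ago vs limit 45 → not met
Not met: 1, 4, 7

1, 4, 7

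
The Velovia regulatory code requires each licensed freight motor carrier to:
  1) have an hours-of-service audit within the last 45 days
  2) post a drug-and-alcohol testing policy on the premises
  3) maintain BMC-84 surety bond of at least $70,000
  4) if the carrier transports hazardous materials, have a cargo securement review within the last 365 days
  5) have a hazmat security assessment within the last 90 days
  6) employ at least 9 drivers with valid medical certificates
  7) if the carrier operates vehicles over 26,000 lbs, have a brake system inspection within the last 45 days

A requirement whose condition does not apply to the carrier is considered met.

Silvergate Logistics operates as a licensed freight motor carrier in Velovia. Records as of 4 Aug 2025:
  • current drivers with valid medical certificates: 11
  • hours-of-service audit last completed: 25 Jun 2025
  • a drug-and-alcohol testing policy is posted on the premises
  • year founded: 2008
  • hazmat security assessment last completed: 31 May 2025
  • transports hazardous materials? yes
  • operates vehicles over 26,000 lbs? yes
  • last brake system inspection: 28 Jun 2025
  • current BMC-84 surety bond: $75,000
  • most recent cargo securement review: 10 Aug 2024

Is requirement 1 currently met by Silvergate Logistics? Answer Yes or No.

Yes

1. hours-of-service audit 40 days ago vs limit 45 → met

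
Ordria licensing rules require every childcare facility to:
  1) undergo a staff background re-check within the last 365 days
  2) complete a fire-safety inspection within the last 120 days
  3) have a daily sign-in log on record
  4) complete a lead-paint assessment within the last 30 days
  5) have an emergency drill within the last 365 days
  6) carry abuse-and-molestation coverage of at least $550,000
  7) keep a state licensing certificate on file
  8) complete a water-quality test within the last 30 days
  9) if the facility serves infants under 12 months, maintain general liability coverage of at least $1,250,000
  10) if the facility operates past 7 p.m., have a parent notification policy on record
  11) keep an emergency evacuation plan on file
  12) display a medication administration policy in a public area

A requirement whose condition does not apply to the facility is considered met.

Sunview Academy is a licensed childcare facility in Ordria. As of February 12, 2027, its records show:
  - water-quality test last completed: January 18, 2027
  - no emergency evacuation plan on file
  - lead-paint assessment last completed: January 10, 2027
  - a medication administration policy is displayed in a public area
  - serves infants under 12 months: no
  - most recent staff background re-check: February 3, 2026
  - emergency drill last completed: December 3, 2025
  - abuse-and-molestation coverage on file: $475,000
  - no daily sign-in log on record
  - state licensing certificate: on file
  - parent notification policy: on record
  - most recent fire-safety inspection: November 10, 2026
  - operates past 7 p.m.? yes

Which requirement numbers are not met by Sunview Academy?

1, 3, 4, 5, 6, 11

1. staff background re-check 374 days ago vs limit 365 → not met
2. fire-safety inspection 94 days ago vs limit 120 → met
3. daily sign-in log absent → not met
4. lead-paint assessment 33 days ago vs limit 30 → not met
5. emergency drill 436 days ago vs limit 365 → not met
6. abuse-and-molestation coverage $475,000 < $550,000 → not met
7. state licensing certificate present → met
8. water-quality test 25 days ago vs limit 30 → met
9. condition 'serves infants under 12 months' does not hold → requirement n/a → met
10. condition 'operates past 7 p.m.' holds; parent notification policy present → met
11. emergency evacuation plan absent → not met
12. medication administration policy present → met
Not met: 1, 3, 4, 5, 6, 11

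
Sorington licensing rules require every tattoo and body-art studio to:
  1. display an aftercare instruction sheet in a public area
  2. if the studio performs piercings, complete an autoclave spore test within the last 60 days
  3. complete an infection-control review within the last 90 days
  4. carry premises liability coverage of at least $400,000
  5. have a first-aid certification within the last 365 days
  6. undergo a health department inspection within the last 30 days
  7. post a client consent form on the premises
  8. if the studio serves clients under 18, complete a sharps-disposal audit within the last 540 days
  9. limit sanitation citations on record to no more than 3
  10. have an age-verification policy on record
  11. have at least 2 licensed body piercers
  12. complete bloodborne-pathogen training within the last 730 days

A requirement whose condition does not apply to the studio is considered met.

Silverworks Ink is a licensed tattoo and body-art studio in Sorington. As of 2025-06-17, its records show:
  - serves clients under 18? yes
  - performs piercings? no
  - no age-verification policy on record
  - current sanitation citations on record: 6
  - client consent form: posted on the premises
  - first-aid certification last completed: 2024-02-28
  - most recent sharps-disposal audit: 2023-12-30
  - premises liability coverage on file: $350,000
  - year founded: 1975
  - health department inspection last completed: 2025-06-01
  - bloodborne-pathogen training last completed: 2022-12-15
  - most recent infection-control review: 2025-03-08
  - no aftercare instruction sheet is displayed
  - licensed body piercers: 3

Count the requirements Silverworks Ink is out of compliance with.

7

1. aftercare instruction sheet absent → not met
2. condition 'performs piercings' does not hold → requirement n/a → met
3. infection-control review 101 days ago vs limit 90 → not met
4. premises liability coverage $350,000 < $400,000 → not met
5. first-aid certification 475 days ago vs limit 365 → not met
6. health department inspection 16 days ago vs limit 30 → met
7. client consent form present → met
8. condition 'serves clients under 18' holds; sharps-disposal audit 535 days ago vs limit 540 → met
9. sanitation citations on record 6 > 3 → not met
10. age-verification policy absent → not met
11. licensed body piercers 3 ≥ 2 → met
12. bloodborne-pathogen training 915 days ago vs limit 730 → not met
Not met: 7 of 12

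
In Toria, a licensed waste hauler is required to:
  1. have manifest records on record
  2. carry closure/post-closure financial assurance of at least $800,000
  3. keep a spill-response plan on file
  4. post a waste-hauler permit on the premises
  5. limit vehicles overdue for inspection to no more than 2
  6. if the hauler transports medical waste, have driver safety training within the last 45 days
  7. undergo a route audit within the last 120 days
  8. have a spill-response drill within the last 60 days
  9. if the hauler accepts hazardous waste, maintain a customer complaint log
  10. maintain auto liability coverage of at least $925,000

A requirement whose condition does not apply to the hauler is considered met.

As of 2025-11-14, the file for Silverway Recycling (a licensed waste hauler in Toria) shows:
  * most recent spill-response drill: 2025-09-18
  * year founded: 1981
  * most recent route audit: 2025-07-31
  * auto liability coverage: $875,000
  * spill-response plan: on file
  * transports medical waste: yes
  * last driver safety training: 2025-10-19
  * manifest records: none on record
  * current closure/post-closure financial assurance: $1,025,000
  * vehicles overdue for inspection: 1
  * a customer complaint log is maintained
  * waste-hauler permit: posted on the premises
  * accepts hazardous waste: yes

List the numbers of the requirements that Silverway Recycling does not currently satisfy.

1, 10

1. manifest records absent → not met
2. closure/post-closure financial assurance $1,025,000 ≥ $800,000 → met
3. spill-response plan present → met
4. waste-hauler permit present → met
5. vehicles overdue for inspection 1 ≤ 2 → met
6. condition 'transports medical waste' holds; driver safety training 26 days ago vs limit 45 → met
7. route audit 106 days ago vs limit 120 → met
8. spill-response drill 57 days ago vs limit 60 → met
9. condition 'accepts hazardous waste' holds; customer complaint log present → met
10. auto liability coverage $875,000 < $925,000 → not met
Not met: 1, 10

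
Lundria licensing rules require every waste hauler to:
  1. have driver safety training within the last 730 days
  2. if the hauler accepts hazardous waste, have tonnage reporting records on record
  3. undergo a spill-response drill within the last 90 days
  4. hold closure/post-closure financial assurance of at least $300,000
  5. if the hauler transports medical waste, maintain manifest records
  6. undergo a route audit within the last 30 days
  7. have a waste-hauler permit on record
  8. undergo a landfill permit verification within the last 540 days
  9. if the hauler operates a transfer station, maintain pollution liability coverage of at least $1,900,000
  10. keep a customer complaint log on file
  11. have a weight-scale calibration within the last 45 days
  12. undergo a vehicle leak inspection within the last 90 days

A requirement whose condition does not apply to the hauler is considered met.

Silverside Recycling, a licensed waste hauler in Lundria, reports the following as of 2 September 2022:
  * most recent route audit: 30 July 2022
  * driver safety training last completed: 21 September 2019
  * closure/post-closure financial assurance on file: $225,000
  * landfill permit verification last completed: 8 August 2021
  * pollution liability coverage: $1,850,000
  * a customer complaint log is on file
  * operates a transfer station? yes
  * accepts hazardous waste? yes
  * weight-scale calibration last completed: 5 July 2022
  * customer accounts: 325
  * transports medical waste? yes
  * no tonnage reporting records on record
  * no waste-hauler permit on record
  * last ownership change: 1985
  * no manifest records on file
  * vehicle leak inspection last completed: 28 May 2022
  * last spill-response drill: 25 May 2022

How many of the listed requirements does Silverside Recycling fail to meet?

1. driver safety training 1077 days ago vs limit 730 → not met
2. condition 'accepts hazardous waste' holds; tonnage reporting records absent → not met
3. spill-response drill 100 days ago vs limit 90 → not met
4. closure/post-closure financial assurance $225,000 < $300,000 → not met
5. condition 'transports medical waste' holds; manifest records absent → not met
6. route audit 34 days ago vs limit 30 → not met
7. waste-hauler permit absent → not met
8. landfill permit verification 390 days ago vs limit 540 → met
9. condition 'operates a transfer station' holds; pollution liability coverage $1,850,000 < $1,900,000 → not met
10. customer complaint log present → met
11. weight-scale calibration 59 days ago vs limit 45 → not met
12. vehicle leak inspection 97 days ago vs limit 90 → not met
Not met: 10 of 12

10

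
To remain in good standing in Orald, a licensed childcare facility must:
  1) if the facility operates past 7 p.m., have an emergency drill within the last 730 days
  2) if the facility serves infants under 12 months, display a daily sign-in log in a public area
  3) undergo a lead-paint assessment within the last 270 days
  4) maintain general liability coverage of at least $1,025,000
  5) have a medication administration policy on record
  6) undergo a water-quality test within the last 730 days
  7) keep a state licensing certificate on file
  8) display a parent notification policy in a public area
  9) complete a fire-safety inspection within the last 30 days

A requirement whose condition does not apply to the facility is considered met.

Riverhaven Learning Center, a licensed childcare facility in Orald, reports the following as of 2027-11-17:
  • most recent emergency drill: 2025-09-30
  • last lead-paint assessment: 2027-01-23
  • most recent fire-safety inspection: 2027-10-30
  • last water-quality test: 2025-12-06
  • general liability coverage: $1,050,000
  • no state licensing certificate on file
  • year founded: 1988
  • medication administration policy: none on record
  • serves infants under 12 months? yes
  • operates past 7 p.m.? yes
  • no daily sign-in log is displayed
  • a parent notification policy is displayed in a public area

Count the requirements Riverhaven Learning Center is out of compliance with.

1. condition 'operates past 7 p.m.' holds; emergency drill 778 days ago vs limit 730 → not met
2. condition 'serves infants under 12 months' holds; daily sign-in log absent → not met
3. lead-paint assessment 298 days ago vs limit 270 → not met
4. general liability coverage $1,050,000 ≥ $1,025,000 → met
5. medication administration policy absent → not met
6. water-quality test 711 days ago vs limit 730 → met
7. state licensing certificate absent → not met
8. parent notification policy present → met
9. fire-safety inspection 18 days ago vs limit 30 → met
Not met: 5 of 9

5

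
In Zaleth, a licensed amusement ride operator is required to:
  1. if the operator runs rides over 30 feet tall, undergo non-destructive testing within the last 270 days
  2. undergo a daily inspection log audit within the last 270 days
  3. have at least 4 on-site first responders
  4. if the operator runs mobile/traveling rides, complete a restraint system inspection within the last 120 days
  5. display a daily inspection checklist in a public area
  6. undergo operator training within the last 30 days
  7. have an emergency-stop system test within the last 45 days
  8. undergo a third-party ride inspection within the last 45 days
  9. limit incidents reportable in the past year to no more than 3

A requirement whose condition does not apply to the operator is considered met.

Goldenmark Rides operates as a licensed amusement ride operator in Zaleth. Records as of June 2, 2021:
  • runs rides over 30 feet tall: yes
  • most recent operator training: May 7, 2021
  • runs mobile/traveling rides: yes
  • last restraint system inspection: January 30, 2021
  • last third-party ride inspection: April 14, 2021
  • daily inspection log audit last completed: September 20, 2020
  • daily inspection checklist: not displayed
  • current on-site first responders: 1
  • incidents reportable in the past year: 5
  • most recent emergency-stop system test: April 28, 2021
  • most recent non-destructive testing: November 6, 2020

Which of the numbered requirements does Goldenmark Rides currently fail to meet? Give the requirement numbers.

3, 4, 5, 8, 9

1. condition 'runs rides over 30 feet tall' holds; non-destructive testing 208 days ago vs limit 270 → met
2. daily inspection log audit 255 days ago vs limit 270 → met
3. on-site first responders 1 < 4 → not met
4. condition 'runs mobile/traveling rides' holds; restraint system inspection 123 days ago vs limit 120 → not met
5. daily inspection checklist absent → not met
6. operator training 26 days ago vs limit 30 → met
7. emergency-stop system test 35 days ago vs limit 45 → met
8. third-party ride inspection 49 days ago vs limit 45 → not met
9. incidents reportable in the past year 5 > 3 → not met
Not met: 3, 4, 5, 8, 9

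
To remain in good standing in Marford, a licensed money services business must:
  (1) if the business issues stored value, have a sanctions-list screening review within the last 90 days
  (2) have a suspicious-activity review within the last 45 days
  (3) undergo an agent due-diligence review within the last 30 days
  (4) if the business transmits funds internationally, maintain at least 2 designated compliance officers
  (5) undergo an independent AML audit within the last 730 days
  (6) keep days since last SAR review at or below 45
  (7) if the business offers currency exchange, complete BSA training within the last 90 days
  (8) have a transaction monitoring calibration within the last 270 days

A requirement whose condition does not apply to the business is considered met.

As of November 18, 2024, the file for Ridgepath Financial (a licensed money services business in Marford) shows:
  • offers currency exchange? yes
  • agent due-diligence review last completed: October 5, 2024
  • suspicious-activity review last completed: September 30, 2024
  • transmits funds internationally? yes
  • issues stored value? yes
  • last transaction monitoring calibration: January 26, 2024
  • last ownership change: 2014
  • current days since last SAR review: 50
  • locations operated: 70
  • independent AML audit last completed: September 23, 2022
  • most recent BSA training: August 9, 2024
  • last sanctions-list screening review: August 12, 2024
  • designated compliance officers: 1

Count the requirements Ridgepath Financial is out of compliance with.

1. condition 'issues stored value' holds; sanctions-list screening review 98 days ago vs limit 90 → not met
2. suspicious-activity review 49 days ago vs limit 45 → not met
3. agent due-diligence review 44 days ago vs limit 30 → not met
4. condition 'transmits funds internationally' holds; designated compliance officers 1 < 2 → not met
5. independent AML audit 787 days ago vs limit 730 → not met
6. days since last SAR review 50 > 45 → not met
7. condition 'offers currency exchange' holds; BSA training 101 days ago vs limit 90 → not met
8. transaction monitoring calibration 297 days ago vs limit 270 → not met
Not met: 8 of 8

8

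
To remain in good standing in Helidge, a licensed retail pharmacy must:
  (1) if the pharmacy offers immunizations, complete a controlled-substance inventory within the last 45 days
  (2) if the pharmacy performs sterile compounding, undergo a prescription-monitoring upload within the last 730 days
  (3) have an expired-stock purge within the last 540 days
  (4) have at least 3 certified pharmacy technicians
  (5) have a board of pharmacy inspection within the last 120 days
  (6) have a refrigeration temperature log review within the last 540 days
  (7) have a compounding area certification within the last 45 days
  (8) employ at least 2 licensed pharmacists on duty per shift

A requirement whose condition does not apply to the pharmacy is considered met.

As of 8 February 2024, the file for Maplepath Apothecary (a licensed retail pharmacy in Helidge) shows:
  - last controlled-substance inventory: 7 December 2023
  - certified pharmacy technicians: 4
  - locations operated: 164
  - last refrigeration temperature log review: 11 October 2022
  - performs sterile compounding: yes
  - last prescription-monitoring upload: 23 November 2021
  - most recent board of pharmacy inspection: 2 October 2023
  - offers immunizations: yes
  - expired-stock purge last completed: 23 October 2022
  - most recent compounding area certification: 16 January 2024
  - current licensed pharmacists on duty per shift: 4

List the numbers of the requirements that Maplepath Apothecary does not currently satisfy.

1. condition 'offers immunizations' holds; controlled-substance inventory 63 days ago vs limit 45 → not met
2. condition 'performs sterile compounding' holds; prescription-monitoring upload 807 days ago vs limit 730 → not met
3. expired-stock purge 473 days ago vs limit 540 → met
4. certified pharmacy technicians 4 ≥ 3 → met
5. board of pharmacy inspection 129 days ago vs limit 120 → not met
6. refrigeration temperature log review 485 days ago vs limit 540 → met
7. compounding area certification 23 days ago vs limit 45 → met
8. licensed pharmacists on duty per shift 4 ≥ 2 → met
Not met: 1, 2, 5

1, 2, 5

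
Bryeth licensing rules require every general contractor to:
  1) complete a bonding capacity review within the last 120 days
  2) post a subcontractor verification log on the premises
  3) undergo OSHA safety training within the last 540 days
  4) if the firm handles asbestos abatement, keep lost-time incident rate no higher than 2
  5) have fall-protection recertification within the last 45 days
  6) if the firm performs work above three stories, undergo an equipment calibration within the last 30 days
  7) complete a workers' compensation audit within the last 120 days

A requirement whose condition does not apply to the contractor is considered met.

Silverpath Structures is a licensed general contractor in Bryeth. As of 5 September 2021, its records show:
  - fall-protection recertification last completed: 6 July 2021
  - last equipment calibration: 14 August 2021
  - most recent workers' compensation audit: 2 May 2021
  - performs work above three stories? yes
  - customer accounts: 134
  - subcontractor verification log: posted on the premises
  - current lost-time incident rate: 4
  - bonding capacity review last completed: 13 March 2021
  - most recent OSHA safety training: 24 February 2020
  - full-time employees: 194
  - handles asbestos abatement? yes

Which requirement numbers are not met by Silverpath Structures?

1, 3, 4, 5, 7

1. bonding capacity review 176 days ago vs limit 120 → not met
2. subcontractor verification log present → met
3. OSHA safety training 559 days ago vs limit 540 → not met
4. condition 'handles asbestos abatement' holds; lost-time incident rate 4 > 2 → not met
5. fall-protection recertification 61 days ago vs limit 45 → not met
6. condition 'performs work above three stories' holds; equipment calibration 22 days ago vs limit 30 → met
7. workers' compensation audit 126 days ago vs limit 120 → not met
Not met: 1, 3, 4, 5, 7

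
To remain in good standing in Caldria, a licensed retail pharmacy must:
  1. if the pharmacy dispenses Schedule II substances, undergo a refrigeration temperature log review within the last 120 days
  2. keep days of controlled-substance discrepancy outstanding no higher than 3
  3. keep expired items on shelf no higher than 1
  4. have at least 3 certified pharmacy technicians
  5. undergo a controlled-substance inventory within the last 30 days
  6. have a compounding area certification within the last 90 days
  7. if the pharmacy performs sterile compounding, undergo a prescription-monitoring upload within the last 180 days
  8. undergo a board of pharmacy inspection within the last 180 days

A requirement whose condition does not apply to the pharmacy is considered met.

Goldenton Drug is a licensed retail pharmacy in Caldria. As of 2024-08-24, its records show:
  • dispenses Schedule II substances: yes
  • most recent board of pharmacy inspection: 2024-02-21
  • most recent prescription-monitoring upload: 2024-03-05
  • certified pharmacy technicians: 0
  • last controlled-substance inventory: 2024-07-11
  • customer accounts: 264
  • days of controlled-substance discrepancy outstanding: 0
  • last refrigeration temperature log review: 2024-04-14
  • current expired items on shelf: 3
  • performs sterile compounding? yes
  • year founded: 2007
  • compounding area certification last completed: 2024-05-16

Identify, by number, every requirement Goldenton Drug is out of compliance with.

1. condition 'dispenses Schedule II substances' holds; refrigeration temperature log review 132 days ago vs limit 120 → not met
2. days of controlled-substance discrepancy outstanding 0 ≤ 3 → met
3. expired items on shelf 3 > 1 → not met
4. certified pharmacy technicians 0 < 3 → not met
5. controlled-substance inventory 44 days ago vs limit 30 → not met
6. compounding area certification 100 days ago vs limit 90 → not met
7. condition 'performs sterile compounding' holds; prescription-monitoring upload 172 days ago vs limit 180 → met
8. board of pharmacy inspection 185 days ago vs limit 180 → not met
Not met: 1, 3, 4, 5, 6, 8

1, 3, 4, 5, 6, 8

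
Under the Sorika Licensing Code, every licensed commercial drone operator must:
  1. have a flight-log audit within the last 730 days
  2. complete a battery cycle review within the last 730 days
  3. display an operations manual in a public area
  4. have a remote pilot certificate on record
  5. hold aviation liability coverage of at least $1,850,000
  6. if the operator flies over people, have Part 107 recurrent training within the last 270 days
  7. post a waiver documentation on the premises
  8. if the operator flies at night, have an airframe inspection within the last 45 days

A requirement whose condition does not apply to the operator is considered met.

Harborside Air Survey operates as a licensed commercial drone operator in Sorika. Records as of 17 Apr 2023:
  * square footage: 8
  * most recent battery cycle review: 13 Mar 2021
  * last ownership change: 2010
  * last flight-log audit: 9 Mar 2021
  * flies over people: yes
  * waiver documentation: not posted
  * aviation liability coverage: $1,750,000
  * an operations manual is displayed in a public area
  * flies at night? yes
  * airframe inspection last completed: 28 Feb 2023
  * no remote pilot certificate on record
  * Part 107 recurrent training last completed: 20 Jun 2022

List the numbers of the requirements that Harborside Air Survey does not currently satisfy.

1, 2, 4, 5, 6, 7, 8

1. flight-log audit 769 days ago vs limit 730 → not met
2. battery cycle review 765 days ago vs limit 730 → not met
3. operations manual present → met
4. remote pilot certificate absent → not met
5. aviation liability coverage $1,750,000 < $1,850,000 → not met
6. condition 'flies over people' holds; Part 107 recurrent training 301 days ago vs limit 270 → not met
7. waiver documentation absent → not met
8. condition 'flies at night' holds; airframe inspection 48 days ago vs limit 45 → not met
Not met: 1, 2, 4, 5, 6, 7, 8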